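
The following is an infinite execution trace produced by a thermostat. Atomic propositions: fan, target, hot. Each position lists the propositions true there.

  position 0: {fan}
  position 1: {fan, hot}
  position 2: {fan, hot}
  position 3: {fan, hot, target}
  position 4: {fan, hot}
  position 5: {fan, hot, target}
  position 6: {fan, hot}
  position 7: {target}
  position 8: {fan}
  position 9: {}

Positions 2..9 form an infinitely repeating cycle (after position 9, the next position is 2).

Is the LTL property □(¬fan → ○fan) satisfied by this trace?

¬fan → ○fan holds at every position 0..9, and those are all positions ever visited, so □(¬fan → ○fan) holds.
Positions where ¬fan holds: 7, 9.
Check ○fan at each: 7→ok, 9→ok.

Yes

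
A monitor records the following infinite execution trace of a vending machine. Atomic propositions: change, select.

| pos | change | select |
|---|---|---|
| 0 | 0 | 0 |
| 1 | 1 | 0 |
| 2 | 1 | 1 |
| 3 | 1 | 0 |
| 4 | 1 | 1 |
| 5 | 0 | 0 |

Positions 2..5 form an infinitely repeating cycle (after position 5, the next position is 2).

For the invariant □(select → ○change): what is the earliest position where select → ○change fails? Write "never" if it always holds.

Check select → ○change at each position in order: 0 ✓, 1 ✓, 2 ✓, 3 ✓.
At position 4 the labels are {change, select} and the next position 5 has {}, so select → ○change is false there. This is the first violation.

4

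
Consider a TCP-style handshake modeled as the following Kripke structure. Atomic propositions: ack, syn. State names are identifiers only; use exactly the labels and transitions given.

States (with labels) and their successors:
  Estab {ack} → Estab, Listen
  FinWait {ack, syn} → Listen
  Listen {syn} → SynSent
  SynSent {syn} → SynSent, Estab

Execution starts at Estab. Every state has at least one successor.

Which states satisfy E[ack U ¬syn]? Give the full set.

{Estab}

States satisfying ack: {Estab, FinWait}.
States satisfying ¬syn: {Estab}.
States satisfying E[ack U ¬syn]: {Estab}.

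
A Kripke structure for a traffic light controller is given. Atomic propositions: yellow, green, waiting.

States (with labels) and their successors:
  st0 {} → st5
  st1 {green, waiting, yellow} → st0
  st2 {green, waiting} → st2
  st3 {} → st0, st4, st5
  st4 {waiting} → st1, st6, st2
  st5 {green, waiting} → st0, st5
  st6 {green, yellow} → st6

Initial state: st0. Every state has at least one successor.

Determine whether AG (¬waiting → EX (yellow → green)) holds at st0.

States satisfying ¬waiting → EX (yellow → green): {st0, st1, st2, st3, st4, st5, st6}.
States satisfying AG (¬waiting → EX (yellow → green)): {st0, st1, st2, st3, st4, st5, st6}.
Every state reachable from st0 satisfies ¬waiting → EX (yellow → green).
st0 ∈ Sat(AG (¬waiting → EX (yellow → green))).

Satisfied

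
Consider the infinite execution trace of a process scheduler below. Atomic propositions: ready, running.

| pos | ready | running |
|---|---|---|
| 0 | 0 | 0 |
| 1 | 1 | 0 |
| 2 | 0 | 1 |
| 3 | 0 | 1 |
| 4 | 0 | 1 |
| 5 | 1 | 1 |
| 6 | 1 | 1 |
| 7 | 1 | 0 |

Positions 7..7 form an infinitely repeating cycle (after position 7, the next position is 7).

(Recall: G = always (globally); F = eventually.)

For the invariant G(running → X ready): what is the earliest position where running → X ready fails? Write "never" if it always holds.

2

Check running → X ready at each position in order: 0 ✓, 1 ✓.
At position 2 the labels are {running} and the next position 3 has {running}, so running → X ready is false there. This is the first violation.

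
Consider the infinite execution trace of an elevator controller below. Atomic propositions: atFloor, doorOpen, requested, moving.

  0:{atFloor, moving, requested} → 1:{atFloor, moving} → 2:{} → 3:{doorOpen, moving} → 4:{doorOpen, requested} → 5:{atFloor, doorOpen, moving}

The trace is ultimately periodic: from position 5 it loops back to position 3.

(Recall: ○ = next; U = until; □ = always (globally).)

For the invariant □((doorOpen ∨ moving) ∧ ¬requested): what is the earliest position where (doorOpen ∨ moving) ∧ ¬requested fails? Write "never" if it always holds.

At position 0 the labels are {atFloor, moving, requested}, so (doorOpen ∨ moving) ∧ ¬requested is false there. This is the first violation.

0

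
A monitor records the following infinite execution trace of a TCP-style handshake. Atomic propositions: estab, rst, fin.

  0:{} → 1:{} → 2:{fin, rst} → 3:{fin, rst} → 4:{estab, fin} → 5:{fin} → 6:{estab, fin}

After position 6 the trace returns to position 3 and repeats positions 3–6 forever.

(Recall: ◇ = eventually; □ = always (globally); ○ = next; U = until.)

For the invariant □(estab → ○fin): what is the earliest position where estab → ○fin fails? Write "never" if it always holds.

estab → ○fin holds at every position 0..6, and those are all the positions the trace ever visits, so the invariant □(estab → ○fin) is never violated.

never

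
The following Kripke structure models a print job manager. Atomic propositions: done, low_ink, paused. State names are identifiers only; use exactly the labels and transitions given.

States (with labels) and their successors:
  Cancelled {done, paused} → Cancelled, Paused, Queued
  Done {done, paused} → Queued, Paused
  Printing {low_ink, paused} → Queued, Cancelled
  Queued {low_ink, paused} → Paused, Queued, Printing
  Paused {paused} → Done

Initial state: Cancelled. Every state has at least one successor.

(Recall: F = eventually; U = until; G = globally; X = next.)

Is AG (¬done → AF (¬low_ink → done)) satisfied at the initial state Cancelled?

Yes

States satisfying ¬done → AF (¬low_ink → done): {Cancelled, Done, Printing, Queued, Paused}.
States satisfying AG (¬done → AF (¬low_ink → done)): {Cancelled, Done, Printing, Queued, Paused}.
Every state reachable from Cancelled satisfies ¬done → AF (¬low_ink → done).
Cancelled ∈ Sat(AG (¬done → AF (¬low_ink → done))).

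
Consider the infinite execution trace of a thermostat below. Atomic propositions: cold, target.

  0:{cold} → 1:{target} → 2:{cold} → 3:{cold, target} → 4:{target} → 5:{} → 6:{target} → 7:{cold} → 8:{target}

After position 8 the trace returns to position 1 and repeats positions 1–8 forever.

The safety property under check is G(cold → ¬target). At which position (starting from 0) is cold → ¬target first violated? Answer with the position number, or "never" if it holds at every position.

Check cold → ¬target at each position in order: 0 ✓, 1 ✓, 2 ✓.
At position 3 the labels are {cold, target}, so cold → ¬target is false there. This is the first violation.

3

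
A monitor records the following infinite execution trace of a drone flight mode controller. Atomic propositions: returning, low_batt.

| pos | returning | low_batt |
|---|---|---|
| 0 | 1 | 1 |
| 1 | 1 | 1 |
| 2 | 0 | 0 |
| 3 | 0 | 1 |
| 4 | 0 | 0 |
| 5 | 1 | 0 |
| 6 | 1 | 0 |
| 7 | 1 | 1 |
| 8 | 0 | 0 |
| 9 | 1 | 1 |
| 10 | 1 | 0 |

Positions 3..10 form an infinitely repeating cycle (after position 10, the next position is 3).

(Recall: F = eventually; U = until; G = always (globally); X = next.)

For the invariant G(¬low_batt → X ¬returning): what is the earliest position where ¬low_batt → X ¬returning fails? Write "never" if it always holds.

4

Check ¬low_batt → X ¬returning at each position in order: 0 ✓, 1 ✓, 2 ✓, 3 ✓.
At position 4 the labels are {} and the next position 5 has {returning}, so ¬low_batt → X ¬returning is false there. This is the first violation.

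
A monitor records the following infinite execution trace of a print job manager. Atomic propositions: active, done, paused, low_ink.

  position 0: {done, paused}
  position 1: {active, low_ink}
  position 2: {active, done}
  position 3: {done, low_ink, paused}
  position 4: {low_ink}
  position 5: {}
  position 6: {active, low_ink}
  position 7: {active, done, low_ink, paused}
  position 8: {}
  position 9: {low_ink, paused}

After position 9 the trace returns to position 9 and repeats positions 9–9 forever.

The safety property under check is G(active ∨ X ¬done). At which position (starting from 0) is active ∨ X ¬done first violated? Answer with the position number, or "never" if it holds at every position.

active ∨ X ¬done holds at every position 0..9, and those are all the positions the trace ever visits, so the invariant G(active ∨ X ¬done) is never violated.

never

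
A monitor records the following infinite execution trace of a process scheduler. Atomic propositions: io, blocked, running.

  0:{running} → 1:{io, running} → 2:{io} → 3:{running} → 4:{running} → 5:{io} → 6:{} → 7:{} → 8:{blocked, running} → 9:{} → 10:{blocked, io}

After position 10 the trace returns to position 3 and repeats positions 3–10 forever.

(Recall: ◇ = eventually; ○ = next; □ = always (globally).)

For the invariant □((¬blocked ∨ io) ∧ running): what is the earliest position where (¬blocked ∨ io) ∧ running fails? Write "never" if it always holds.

Check (¬blocked ∨ io) ∧ running at each position in order: 0 ✓, 1 ✓.
At position 2 the labels are {io}, so (¬blocked ∨ io) ∧ running is false there. This is the first violation.

2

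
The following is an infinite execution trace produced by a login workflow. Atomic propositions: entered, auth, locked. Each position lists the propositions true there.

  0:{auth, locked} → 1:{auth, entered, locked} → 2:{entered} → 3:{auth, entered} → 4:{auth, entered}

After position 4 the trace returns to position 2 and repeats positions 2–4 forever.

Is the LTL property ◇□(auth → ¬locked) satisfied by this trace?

Satisfied

□(auth → ¬locked) holds at position 2, which is reachable from 0, so ◇□(auth → ¬locked) holds.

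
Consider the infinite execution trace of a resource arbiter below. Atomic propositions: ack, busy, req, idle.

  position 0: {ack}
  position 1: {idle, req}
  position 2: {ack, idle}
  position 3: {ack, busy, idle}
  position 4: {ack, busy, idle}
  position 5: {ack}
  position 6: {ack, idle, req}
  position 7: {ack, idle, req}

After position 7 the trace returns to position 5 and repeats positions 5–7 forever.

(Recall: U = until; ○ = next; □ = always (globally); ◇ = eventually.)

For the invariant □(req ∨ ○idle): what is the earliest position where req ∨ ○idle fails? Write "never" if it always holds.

Check req ∨ ○idle at each position in order: 0 ✓, 1 ✓, 2 ✓, 3 ✓.
At position 4 the labels are {ack, busy, idle} and the next position 5 has {ack}, so req ∨ ○idle is false there. This is the first violation.

4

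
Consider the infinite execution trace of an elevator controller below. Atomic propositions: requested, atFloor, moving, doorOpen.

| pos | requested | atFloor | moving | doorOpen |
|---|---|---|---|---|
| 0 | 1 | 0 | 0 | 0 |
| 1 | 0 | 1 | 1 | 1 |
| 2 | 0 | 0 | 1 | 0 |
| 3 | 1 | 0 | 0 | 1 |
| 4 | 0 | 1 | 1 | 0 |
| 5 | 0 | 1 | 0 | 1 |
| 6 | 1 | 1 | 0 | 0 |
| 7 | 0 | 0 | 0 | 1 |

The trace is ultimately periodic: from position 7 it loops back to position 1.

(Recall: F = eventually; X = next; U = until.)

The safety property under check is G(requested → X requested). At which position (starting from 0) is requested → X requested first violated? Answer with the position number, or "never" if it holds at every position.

At position 0 the labels are {requested} and the next position 1 has {atFloor, doorOpen, moving}, so requested → X requested is false there. This is the first violation.

0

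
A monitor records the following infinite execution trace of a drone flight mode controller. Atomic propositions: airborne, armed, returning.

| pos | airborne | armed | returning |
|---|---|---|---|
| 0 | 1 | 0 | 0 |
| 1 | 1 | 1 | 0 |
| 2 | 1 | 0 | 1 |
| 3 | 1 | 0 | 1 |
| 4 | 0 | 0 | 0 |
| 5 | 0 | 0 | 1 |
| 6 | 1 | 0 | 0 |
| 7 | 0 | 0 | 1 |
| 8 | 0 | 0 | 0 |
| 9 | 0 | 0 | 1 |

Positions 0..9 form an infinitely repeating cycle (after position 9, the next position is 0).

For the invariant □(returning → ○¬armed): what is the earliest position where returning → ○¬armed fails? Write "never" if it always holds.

returning → ○¬armed holds at every position 0..9, and those are all the positions the trace ever visits, so the invariant □(returning → ○¬armed) is never violated.

never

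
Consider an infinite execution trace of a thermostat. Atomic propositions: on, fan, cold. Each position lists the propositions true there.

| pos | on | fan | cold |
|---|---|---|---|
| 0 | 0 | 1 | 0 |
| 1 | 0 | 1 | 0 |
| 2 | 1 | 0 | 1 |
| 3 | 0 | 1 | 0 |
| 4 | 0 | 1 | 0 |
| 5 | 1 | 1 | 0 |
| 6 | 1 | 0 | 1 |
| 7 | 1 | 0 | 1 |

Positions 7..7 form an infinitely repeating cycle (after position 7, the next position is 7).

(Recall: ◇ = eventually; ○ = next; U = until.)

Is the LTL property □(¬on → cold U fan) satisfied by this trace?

Satisfied

¬on → cold U fan holds at every position 0..7, and those are all positions ever visited, so □(¬on → cold U fan) holds.
Positions where ¬on holds: 0, 1, 3, 4.
Check cold U fan at each: 0→ok, 1→ok, 3→ok, 4→ok.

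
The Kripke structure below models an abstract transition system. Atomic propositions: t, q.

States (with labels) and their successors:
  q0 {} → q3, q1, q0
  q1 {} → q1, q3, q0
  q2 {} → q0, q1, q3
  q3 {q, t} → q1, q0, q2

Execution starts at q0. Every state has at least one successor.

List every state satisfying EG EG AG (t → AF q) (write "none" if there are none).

States satisfying EG AG (t → AF q): {q0, q1, q2, q3}.
States satisfying EG EG AG (t → AF q): {q0, q1, q2, q3}.

{q0, q1, q2, q3}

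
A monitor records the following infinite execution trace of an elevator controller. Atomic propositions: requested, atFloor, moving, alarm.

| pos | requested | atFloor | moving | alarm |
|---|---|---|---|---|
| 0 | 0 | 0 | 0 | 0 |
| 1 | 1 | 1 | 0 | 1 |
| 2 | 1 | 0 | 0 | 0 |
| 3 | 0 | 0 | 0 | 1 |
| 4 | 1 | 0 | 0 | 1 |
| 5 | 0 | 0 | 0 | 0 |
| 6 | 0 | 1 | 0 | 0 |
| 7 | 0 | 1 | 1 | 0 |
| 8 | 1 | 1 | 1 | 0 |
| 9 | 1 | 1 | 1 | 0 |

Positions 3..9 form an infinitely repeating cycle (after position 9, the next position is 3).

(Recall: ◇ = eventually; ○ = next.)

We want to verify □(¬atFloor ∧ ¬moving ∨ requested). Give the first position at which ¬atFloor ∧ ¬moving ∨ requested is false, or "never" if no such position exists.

Check ¬atFloor ∧ ¬moving ∨ requested at each position in order: 0 ✓, 1 ✓, 2 ✓, 3 ✓, 4 ✓, 5 ✓.
At position 6 the labels are {atFloor}, so ¬atFloor ∧ ¬moving ∨ requested is false there. This is the first violation.

6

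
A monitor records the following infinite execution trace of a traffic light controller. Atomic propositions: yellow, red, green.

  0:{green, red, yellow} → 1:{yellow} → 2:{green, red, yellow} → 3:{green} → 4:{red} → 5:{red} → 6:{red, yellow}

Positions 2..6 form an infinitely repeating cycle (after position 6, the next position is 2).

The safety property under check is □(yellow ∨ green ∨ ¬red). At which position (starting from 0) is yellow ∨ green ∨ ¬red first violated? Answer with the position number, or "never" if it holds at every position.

4

Check yellow ∨ green ∨ ¬red at each position in order: 0 ✓, 1 ✓, 2 ✓, 3 ✓.
At position 4 the labels are {red}, so yellow ∨ green ∨ ¬red is false there. This is the first violation.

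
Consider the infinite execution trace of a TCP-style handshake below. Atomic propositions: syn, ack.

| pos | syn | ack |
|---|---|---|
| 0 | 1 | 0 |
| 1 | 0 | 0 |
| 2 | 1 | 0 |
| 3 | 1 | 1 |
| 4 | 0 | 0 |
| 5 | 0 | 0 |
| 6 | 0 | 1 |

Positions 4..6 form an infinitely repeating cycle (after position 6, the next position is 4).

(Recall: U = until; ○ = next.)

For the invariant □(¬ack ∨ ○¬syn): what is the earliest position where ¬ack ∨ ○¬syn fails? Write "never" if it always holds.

¬ack ∨ ○¬syn holds at every position 0..6, and those are all the positions the trace ever visits, so the invariant □(¬ack ∨ ○¬syn) is never violated.

never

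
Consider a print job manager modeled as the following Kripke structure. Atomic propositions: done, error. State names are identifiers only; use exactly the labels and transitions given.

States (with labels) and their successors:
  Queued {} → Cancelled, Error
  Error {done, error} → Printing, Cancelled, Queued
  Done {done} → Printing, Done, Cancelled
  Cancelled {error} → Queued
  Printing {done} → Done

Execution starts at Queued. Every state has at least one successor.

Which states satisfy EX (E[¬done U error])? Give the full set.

States satisfying E[¬done U error]: {Queued, Error, Cancelled}.
States satisfying EX (E[¬done U error]): {Queued, Error, Done, Cancelled}.

{Queued, Error, Done, Cancelled}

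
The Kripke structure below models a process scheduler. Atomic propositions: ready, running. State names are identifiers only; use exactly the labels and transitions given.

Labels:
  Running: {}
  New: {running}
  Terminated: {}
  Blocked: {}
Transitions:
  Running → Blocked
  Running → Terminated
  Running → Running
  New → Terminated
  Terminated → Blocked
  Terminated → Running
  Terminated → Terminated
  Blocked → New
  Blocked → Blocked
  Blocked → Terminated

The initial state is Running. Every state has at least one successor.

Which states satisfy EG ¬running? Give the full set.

{Running, Terminated, Blocked}

States satisfying ¬running: {Running, Terminated, Blocked}.
States satisfying EG ¬running: {Running, Terminated, Blocked}.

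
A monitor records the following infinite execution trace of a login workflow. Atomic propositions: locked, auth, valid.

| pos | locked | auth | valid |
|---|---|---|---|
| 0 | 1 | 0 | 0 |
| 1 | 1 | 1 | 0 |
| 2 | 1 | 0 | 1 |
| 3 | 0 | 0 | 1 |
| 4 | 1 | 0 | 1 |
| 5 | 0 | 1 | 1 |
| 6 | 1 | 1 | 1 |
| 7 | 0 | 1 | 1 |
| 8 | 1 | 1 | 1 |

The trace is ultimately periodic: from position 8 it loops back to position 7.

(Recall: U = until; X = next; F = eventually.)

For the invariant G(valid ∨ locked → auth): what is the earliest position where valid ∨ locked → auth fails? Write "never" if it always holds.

At position 0 the labels are {locked}, so valid ∨ locked → auth is false there. This is the first violation.

0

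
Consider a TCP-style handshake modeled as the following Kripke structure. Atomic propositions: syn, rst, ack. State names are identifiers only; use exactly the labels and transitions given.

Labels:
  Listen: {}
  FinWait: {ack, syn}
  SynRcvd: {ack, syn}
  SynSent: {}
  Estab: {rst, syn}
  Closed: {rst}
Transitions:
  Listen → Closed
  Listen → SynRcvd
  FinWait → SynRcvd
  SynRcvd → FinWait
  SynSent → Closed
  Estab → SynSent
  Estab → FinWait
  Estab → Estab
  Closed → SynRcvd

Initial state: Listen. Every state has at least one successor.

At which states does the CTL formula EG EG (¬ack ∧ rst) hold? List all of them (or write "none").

{Estab}

States satisfying EG (¬ack ∧ rst): {Estab}.
States satisfying EG EG (¬ack ∧ rst): {Estab}.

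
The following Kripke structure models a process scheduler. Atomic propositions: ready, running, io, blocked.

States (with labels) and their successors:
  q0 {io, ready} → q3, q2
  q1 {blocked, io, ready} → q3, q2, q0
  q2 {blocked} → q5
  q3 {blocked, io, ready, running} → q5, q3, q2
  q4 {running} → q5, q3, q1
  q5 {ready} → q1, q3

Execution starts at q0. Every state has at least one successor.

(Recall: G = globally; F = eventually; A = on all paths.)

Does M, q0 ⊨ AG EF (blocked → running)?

Satisfied

States satisfying EF (blocked → running): {q0, q1, q2, q3, q4, q5}.
States satisfying AG EF (blocked → running): {q0, q1, q2, q3, q4, q5}.
Every state reachable from q0 satisfies EF (blocked → running).
q0 ∈ Sat(AG EF (blocked → running)).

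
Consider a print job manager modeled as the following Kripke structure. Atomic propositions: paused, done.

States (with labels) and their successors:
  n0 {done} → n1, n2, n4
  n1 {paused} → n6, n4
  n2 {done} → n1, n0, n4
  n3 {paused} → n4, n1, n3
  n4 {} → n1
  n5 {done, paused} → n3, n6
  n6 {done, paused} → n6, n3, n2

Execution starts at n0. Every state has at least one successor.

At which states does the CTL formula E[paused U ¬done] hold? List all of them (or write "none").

{n1, n3, n4, n5, n6}

States satisfying paused: {n1, n3, n5, n6}.
States satisfying ¬done: {n1, n3, n4}.
States satisfying E[paused U ¬done]: {n1, n3, n4, n5, n6}.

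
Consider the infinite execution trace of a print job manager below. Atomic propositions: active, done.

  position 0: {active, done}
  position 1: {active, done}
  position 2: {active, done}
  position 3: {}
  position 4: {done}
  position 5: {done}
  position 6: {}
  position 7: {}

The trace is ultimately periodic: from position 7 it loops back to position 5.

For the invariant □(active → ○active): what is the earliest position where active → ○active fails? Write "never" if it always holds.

Check active → ○active at each position in order: 0 ✓, 1 ✓.
At position 2 the labels are {active, done} and the next position 3 has {}, so active → ○active is false there. This is the first violation.

2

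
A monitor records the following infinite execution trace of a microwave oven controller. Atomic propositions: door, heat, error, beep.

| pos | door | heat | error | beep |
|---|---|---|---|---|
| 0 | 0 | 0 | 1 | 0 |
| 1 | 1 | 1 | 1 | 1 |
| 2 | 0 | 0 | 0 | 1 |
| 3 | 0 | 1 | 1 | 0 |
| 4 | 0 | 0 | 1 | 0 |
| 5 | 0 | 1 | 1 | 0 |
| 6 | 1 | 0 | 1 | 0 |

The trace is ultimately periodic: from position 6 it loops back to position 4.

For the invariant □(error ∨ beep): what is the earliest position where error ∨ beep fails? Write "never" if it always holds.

never

error ∨ beep holds at every position 0..6, and those are all the positions the trace ever visits, so the invariant □(error ∨ beep) is never violated.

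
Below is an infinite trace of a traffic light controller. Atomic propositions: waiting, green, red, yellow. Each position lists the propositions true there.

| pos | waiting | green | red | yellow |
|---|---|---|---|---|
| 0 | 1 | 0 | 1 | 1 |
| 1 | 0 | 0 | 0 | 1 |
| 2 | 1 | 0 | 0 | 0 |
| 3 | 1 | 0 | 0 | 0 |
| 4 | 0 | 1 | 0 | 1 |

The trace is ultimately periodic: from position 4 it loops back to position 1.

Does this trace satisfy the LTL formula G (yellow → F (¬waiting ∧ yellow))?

Yes

yellow → F (¬waiting ∧ yellow) holds at every position 0..4, and those are all positions ever visited, so G (yellow → F (¬waiting ∧ yellow)) holds.
Positions where yellow holds: 0, 1, 4.
Check F (¬waiting ∧ yellow) at each: 0→ok, 1→ok, 4→ok.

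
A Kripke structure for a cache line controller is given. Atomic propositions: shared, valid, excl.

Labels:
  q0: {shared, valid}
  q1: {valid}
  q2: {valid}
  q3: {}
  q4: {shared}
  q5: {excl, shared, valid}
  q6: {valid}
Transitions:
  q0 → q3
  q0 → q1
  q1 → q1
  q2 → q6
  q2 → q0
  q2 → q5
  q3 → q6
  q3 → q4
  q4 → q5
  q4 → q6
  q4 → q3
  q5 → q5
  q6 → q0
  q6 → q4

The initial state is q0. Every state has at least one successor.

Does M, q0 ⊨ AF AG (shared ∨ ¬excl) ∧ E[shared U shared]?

States satisfying AG (shared ∨ ¬excl): {q0, q1, q2, q3, q4, q5, q6}.
States satisfying AF AG (shared ∨ ¬excl): {q0, q1, q2, q3, q4, q5, q6}.
States satisfying shared: {q0, q4, q5}.
States satisfying E[shared U shared]: {q0, q4, q5}.
States satisfying AF AG (shared ∨ ¬excl) ∧ E[shared U shared]: {q0, q4, q5}.
q0 ∈ Sat(AF AG (shared ∨ ¬excl) ∧ E[shared U shared]).

Satisfied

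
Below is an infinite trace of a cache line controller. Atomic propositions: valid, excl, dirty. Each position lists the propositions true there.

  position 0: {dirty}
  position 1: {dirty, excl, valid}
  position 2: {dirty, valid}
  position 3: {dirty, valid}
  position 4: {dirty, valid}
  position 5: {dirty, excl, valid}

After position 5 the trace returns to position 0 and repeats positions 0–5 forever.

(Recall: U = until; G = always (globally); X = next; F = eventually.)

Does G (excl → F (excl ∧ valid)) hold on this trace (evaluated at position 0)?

excl → F (excl ∧ valid) holds at every position 0..5, and those are all positions ever visited, so G (excl → F (excl ∧ valid)) holds.
Positions where excl holds: 1, 5.
Check F (excl ∧ valid) at each: 1→ok, 5→ok.

Satisfied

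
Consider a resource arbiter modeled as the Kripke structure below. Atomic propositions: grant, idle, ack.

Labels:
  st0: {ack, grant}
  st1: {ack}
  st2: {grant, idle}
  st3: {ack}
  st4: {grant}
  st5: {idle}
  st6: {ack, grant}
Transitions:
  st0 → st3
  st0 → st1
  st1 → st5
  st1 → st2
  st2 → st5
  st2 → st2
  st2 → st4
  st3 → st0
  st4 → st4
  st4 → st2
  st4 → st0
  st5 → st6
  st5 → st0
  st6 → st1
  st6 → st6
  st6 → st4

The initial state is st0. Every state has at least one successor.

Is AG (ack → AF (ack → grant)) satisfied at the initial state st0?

States satisfying ack → AF (ack → grant): {st0, st1, st2, st3, st4, st5, st6}.
States satisfying AG (ack → AF (ack → grant)): {st0, st1, st2, st3, st4, st5, st6}.
Every state reachable from st0 satisfies ack → AF (ack → grant).
st0 ∈ Sat(AG (ack → AF (ack → grant))).

Satisfied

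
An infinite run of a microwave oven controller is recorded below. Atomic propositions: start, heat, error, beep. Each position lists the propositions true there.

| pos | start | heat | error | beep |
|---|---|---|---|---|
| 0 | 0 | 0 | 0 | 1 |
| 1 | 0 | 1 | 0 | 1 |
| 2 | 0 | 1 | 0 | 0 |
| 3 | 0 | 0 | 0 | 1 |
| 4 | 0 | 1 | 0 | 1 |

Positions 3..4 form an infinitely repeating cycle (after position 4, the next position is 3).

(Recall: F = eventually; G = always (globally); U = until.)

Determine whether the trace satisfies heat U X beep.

Walking from position 0: X beep first holds at position 0, and heat holds at every earlier position along the way, so heat U X beep holds.

Satisfied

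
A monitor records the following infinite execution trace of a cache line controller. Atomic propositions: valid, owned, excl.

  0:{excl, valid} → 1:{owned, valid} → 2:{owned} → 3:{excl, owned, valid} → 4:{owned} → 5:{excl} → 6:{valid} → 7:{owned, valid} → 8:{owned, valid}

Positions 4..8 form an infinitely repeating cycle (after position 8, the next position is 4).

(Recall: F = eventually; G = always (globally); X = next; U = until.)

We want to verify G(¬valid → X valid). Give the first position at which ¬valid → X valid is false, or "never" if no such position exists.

Check ¬valid → X valid at each position in order: 0 ✓, 1 ✓, 2 ✓, 3 ✓.
At position 4 the labels are {owned} and the next position 5 has {excl}, so ¬valid → X valid is false there. This is the first violation.

4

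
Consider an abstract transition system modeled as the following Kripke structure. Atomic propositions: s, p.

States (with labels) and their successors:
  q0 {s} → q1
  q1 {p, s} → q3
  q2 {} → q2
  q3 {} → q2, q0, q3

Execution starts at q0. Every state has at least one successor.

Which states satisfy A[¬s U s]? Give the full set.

{q0, q1}

States satisfying ¬s: {q2, q3}.
States satisfying s: {q0, q1}.
States satisfying A[¬s U s]: {q0, q1}.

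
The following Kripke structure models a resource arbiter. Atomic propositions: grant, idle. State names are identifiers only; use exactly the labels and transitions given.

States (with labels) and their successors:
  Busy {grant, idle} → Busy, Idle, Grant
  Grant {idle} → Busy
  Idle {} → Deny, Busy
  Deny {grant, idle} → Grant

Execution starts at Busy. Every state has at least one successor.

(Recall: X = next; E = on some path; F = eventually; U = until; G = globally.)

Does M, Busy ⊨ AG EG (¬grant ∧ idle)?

Violated

States satisfying EG (¬grant ∧ idle): ∅.
States satisfying AG EG (¬grant ∧ idle): ∅.
Busy is reachable from Busy and violates EG (¬grant ∧ idle), so AG fails at Busy.
Busy ∉ Sat(AG EG (¬grant ∧ idle)).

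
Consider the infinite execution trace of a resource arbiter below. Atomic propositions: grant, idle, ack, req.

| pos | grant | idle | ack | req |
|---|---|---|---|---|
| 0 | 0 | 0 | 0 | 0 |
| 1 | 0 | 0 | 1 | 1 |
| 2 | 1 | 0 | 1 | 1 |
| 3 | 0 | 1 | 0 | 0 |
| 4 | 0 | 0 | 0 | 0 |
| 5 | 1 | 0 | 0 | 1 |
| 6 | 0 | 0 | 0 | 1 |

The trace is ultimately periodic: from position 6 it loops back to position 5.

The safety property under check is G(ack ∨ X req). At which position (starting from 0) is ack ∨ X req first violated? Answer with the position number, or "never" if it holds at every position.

Check ack ∨ X req at each position in order: 0 ✓, 1 ✓, 2 ✓.
At position 3 the labels are {idle} and the next position 4 has {}, so ack ∨ X req is false there. This is the first violation.

3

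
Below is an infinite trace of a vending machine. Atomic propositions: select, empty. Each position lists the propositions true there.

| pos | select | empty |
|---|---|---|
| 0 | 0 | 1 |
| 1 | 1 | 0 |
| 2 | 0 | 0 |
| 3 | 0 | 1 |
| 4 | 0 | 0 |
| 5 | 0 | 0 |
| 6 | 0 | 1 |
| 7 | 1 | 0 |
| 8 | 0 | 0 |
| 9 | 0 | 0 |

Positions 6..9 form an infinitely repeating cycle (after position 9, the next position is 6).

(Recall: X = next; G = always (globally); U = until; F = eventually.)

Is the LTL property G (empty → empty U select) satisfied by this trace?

empty → empty U select must hold at every position from 0 onward. It fails at position 3, so G (empty → empty U select) is false.
Positions where empty holds: 0, 3, 6.
Check empty U select at each: 0→ok, 3→fails, 6→ok.

Violated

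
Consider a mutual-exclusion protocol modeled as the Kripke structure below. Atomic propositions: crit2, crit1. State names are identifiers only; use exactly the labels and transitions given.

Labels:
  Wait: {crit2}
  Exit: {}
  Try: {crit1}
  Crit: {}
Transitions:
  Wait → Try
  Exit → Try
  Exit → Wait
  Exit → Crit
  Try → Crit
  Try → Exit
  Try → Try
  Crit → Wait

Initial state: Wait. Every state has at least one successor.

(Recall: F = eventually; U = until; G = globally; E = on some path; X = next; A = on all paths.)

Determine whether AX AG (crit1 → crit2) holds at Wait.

States satisfying AG (crit1 → crit2): ∅.
States satisfying AX AG (crit1 → crit2): ∅.
Wait ∉ Sat(AX AG (crit1 → crit2)).

Does not hold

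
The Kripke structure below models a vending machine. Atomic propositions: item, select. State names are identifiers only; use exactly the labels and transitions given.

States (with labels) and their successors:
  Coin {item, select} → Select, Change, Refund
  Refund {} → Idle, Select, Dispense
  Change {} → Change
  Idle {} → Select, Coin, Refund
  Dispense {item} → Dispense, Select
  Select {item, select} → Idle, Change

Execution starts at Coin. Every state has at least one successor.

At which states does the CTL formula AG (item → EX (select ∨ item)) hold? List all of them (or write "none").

{Change}

States satisfying item → EX (select ∨ item): {Coin, Refund, Change, Idle, Dispense}.
States satisfying AG (item → EX (select ∨ item)): {Change}.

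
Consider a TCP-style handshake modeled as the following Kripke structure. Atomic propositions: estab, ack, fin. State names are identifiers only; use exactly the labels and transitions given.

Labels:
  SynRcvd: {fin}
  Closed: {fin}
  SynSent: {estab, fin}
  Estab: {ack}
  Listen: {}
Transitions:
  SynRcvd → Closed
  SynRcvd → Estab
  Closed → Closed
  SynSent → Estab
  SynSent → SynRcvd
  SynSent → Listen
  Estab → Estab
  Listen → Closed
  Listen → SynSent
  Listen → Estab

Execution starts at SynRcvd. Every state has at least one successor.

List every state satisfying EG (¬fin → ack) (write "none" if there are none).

{SynRcvd, Closed, SynSent, Estab}

States satisfying ¬fin → ack: {SynRcvd, Closed, SynSent, Estab}.
States satisfying EG (¬fin → ack): {SynRcvd, Closed, SynSent, Estab}.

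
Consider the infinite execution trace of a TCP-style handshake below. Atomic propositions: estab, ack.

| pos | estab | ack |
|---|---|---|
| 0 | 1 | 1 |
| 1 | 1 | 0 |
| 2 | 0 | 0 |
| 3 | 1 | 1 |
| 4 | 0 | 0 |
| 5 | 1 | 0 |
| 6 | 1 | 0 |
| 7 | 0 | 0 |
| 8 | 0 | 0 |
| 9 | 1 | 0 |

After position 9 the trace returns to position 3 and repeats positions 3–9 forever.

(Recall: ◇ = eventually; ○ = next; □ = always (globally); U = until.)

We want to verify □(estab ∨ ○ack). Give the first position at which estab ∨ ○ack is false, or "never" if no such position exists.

4

Check estab ∨ ○ack at each position in order: 0 ✓, 1 ✓, 2 ✓, 3 ✓.
At position 4 the labels are {} and the next position 5 has {estab}, so estab ∨ ○ack is false there. This is the first violation.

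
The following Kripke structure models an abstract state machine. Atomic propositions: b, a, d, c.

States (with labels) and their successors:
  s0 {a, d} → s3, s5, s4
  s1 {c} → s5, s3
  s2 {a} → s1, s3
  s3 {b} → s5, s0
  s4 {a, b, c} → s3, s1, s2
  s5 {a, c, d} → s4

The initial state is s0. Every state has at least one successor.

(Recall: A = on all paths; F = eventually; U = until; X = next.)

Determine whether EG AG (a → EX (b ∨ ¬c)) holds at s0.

States satisfying AG (a → EX (b ∨ ¬c)): {s0, s1, s2, s3, s4, s5}.
States satisfying EG AG (a → EX (b ∨ ¬c)): {s0, s1, s2, s3, s4, s5}.
s0 ∈ Sat(EG AG (a → EX (b ∨ ¬c))).

Holds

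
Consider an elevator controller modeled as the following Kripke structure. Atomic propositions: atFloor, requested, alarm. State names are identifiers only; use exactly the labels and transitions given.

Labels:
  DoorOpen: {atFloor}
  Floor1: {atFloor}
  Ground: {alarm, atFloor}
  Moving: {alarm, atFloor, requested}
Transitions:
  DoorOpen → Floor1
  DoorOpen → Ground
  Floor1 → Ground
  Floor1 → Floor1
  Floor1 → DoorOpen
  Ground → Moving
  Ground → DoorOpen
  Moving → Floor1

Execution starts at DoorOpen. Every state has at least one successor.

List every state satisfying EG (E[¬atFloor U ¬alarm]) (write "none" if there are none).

States satisfying E[¬atFloor U ¬alarm]: {DoorOpen, Floor1}.
States satisfying EG (E[¬atFloor U ¬alarm]): {DoorOpen, Floor1}.

{DoorOpen, Floor1}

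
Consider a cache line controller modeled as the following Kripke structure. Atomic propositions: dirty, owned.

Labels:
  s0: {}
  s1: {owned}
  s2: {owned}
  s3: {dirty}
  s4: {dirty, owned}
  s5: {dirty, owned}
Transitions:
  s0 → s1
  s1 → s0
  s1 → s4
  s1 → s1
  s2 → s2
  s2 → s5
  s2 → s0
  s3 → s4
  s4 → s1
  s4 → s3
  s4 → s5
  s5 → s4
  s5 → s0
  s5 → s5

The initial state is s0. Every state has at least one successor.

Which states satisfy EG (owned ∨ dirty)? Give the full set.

{s1, s2, s3, s4, s5}

States satisfying owned ∨ dirty: {s1, s2, s3, s4, s5}.
States satisfying EG (owned ∨ dirty): {s1, s2, s3, s4, s5}.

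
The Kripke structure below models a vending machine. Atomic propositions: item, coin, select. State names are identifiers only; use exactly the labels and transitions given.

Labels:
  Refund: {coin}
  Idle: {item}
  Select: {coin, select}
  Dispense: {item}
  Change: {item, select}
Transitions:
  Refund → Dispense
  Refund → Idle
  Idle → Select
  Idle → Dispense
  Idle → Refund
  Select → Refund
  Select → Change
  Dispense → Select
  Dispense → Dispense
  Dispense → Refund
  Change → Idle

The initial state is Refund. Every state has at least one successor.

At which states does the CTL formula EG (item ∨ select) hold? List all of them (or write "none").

States satisfying item ∨ select: {Idle, Select, Dispense, Change}.
States satisfying EG (item ∨ select): {Idle, Select, Dispense, Change}.

{Idle, Select, Dispense, Change}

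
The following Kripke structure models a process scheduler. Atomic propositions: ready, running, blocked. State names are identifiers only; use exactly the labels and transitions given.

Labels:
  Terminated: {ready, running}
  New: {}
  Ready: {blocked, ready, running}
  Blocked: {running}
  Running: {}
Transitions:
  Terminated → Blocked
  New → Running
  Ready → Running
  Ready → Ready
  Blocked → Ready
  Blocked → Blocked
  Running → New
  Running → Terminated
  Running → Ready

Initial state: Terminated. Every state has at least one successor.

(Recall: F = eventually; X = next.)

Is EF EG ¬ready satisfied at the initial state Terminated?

States satisfying EG ¬ready: {New, Blocked, Running}.
States satisfying EF EG ¬ready: {Terminated, New, Ready, Blocked, Running}.
Some path from Terminated reaches a state where EG ¬ready holds.
Terminated ∈ Sat(EF EG ¬ready).

Satisfied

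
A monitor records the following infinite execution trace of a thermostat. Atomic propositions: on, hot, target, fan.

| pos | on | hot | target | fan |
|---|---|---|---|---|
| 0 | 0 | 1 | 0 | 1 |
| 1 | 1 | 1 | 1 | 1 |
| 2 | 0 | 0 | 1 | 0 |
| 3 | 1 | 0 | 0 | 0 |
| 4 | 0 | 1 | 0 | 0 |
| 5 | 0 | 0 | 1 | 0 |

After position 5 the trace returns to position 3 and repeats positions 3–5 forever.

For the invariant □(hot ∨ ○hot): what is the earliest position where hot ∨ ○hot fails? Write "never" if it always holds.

2

Check hot ∨ ○hot at each position in order: 0 ✓, 1 ✓.
At position 2 the labels are {target} and the next position 3 has {on}, so hot ∨ ○hot is false there. This is the first violation.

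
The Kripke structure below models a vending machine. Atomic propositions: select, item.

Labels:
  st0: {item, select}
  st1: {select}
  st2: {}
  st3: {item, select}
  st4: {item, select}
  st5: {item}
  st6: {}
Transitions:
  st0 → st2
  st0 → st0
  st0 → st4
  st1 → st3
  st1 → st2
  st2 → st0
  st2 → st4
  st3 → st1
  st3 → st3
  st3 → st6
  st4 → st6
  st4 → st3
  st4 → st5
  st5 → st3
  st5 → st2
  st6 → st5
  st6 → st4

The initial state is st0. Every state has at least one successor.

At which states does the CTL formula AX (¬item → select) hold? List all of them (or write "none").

{st2, st6}

States satisfying ¬item → select: {st0, st1, st3, st4, st5}.
States satisfying AX (¬item → select): {st2, st6}.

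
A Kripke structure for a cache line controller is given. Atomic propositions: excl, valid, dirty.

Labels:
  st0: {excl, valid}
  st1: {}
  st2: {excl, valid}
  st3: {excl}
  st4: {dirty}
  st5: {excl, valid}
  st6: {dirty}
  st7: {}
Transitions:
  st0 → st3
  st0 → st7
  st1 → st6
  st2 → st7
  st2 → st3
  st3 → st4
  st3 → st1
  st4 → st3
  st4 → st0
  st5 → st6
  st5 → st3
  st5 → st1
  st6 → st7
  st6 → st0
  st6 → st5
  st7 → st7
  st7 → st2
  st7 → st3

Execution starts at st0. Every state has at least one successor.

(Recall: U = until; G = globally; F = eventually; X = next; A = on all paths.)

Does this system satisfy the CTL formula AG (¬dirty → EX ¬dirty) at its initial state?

No

States satisfying ¬dirty → EX ¬dirty: {st0, st2, st3, st4, st5, st6, st7}.
States satisfying AG (¬dirty → EX ¬dirty): ∅.
st1 is reachable from st0 and violates ¬dirty → EX ¬dirty, so AG fails at st0.
st0 ∉ Sat(AG (¬dirty → EX ¬dirty)).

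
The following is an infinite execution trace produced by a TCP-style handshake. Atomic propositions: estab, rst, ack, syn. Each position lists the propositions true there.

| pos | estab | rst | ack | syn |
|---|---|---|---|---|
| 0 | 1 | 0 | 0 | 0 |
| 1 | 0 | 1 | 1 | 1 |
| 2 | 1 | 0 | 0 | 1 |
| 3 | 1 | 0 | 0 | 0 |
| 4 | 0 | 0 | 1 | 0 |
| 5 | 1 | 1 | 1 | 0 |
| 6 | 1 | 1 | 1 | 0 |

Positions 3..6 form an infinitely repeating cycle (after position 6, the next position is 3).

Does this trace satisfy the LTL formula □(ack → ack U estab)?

Yes

ack → ack U estab holds at every position 0..6, and those are all positions ever visited, so □(ack → ack U estab) holds.
Positions where ack holds: 1, 4, 5, 6.
Check ack U estab at each: 1→ok, 4→ok, 5→ok, 6→ok.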